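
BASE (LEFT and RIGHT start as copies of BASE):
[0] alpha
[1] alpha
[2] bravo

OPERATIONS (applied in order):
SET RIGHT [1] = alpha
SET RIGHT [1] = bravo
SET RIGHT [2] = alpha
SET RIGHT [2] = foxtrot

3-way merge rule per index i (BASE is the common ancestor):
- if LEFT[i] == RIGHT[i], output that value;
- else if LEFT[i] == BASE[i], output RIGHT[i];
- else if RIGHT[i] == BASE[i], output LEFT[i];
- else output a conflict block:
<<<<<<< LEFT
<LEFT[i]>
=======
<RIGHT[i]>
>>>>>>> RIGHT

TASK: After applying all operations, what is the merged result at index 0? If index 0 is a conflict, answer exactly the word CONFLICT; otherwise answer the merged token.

Final LEFT:  [alpha, alpha, bravo]
Final RIGHT: [alpha, bravo, foxtrot]
i=0: L=alpha R=alpha -> agree -> alpha
i=1: L=alpha=BASE, R=bravo -> take RIGHT -> bravo
i=2: L=bravo=BASE, R=foxtrot -> take RIGHT -> foxtrot
Index 0 -> alpha

Answer: alpha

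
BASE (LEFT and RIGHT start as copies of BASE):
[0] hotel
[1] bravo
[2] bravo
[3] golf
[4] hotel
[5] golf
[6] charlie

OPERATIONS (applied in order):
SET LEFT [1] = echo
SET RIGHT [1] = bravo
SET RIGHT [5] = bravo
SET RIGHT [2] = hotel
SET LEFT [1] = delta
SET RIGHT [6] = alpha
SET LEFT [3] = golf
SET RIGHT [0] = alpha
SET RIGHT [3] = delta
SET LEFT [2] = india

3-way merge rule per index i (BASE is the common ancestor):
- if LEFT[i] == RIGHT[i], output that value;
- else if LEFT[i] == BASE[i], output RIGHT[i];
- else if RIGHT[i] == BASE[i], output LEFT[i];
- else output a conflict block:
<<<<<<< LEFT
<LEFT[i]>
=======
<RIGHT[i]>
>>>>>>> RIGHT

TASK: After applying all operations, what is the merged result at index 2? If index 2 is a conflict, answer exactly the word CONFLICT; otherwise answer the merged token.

Answer: CONFLICT

Derivation:
Final LEFT:  [hotel, delta, india, golf, hotel, golf, charlie]
Final RIGHT: [alpha, bravo, hotel, delta, hotel, bravo, alpha]
i=0: L=hotel=BASE, R=alpha -> take RIGHT -> alpha
i=1: L=delta, R=bravo=BASE -> take LEFT -> delta
i=2: BASE=bravo L=india R=hotel all differ -> CONFLICT
i=3: L=golf=BASE, R=delta -> take RIGHT -> delta
i=4: L=hotel R=hotel -> agree -> hotel
i=5: L=golf=BASE, R=bravo -> take RIGHT -> bravo
i=6: L=charlie=BASE, R=alpha -> take RIGHT -> alpha
Index 2 -> CONFLICT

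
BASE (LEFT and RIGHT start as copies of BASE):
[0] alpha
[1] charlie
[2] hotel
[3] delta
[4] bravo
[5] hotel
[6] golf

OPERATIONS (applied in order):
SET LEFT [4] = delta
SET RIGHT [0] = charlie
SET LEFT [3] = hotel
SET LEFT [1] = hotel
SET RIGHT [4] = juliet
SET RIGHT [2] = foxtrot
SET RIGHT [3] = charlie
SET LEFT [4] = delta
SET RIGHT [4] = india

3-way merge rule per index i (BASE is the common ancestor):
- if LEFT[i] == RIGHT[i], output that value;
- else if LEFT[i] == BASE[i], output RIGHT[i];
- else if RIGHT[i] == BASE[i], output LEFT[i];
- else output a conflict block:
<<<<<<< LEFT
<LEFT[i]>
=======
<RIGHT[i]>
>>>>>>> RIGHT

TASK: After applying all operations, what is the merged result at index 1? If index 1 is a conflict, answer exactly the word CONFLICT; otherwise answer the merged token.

Answer: hotel

Derivation:
Final LEFT:  [alpha, hotel, hotel, hotel, delta, hotel, golf]
Final RIGHT: [charlie, charlie, foxtrot, charlie, india, hotel, golf]
i=0: L=alpha=BASE, R=charlie -> take RIGHT -> charlie
i=1: L=hotel, R=charlie=BASE -> take LEFT -> hotel
i=2: L=hotel=BASE, R=foxtrot -> take RIGHT -> foxtrot
i=3: BASE=delta L=hotel R=charlie all differ -> CONFLICT
i=4: BASE=bravo L=delta R=india all differ -> CONFLICT
i=5: L=hotel R=hotel -> agree -> hotel
i=6: L=golf R=golf -> agree -> golf
Index 1 -> hotel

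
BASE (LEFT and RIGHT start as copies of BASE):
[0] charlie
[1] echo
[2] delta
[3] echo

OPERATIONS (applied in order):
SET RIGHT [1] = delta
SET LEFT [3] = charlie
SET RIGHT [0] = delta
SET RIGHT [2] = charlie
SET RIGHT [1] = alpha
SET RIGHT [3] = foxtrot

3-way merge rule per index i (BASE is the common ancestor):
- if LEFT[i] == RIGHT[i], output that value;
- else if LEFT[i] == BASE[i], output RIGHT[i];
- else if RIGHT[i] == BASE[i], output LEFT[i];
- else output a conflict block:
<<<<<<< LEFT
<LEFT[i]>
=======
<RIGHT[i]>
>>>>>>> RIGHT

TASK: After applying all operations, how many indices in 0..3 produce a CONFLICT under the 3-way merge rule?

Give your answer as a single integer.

Final LEFT:  [charlie, echo, delta, charlie]
Final RIGHT: [delta, alpha, charlie, foxtrot]
i=0: L=charlie=BASE, R=delta -> take RIGHT -> delta
i=1: L=echo=BASE, R=alpha -> take RIGHT -> alpha
i=2: L=delta=BASE, R=charlie -> take RIGHT -> charlie
i=3: BASE=echo L=charlie R=foxtrot all differ -> CONFLICT
Conflict count: 1

Answer: 1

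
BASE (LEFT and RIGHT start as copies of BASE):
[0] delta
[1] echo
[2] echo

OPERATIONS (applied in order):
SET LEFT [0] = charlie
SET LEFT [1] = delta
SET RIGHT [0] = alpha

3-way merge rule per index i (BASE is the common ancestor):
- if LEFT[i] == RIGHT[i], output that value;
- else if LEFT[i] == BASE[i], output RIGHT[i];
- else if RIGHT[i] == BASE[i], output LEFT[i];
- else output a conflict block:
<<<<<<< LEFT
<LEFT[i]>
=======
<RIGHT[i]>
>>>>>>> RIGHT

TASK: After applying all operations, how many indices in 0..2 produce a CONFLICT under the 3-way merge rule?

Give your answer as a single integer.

Final LEFT:  [charlie, delta, echo]
Final RIGHT: [alpha, echo, echo]
i=0: BASE=delta L=charlie R=alpha all differ -> CONFLICT
i=1: L=delta, R=echo=BASE -> take LEFT -> delta
i=2: L=echo R=echo -> agree -> echo
Conflict count: 1

Answer: 1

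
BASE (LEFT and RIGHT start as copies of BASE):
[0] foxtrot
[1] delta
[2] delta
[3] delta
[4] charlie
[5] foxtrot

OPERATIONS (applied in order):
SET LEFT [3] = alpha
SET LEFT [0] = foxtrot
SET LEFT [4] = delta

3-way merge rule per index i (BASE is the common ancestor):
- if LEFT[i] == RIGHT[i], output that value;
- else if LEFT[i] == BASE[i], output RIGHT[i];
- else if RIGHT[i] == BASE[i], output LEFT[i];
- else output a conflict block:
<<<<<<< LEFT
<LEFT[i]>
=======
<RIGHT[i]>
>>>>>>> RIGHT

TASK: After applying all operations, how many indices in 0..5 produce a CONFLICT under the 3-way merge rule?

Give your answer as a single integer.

Answer: 0

Derivation:
Final LEFT:  [foxtrot, delta, delta, alpha, delta, foxtrot]
Final RIGHT: [foxtrot, delta, delta, delta, charlie, foxtrot]
i=0: L=foxtrot R=foxtrot -> agree -> foxtrot
i=1: L=delta R=delta -> agree -> delta
i=2: L=delta R=delta -> agree -> delta
i=3: L=alpha, R=delta=BASE -> take LEFT -> alpha
i=4: L=delta, R=charlie=BASE -> take LEFT -> delta
i=5: L=foxtrot R=foxtrot -> agree -> foxtrot
Conflict count: 0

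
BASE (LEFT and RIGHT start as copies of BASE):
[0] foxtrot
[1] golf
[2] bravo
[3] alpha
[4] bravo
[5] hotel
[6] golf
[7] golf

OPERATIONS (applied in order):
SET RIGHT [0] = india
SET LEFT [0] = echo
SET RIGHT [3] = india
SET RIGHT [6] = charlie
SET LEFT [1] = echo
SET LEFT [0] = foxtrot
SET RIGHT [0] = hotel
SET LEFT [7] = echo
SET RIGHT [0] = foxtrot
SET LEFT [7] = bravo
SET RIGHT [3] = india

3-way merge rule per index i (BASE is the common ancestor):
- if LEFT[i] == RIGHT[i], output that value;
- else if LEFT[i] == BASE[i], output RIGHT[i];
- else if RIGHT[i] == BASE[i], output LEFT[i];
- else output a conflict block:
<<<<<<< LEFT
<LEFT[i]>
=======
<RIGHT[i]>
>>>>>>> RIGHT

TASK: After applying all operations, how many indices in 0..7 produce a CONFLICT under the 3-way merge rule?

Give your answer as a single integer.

Answer: 0

Derivation:
Final LEFT:  [foxtrot, echo, bravo, alpha, bravo, hotel, golf, bravo]
Final RIGHT: [foxtrot, golf, bravo, india, bravo, hotel, charlie, golf]
i=0: L=foxtrot R=foxtrot -> agree -> foxtrot
i=1: L=echo, R=golf=BASE -> take LEFT -> echo
i=2: L=bravo R=bravo -> agree -> bravo
i=3: L=alpha=BASE, R=india -> take RIGHT -> india
i=4: L=bravo R=bravo -> agree -> bravo
i=5: L=hotel R=hotel -> agree -> hotel
i=6: L=golf=BASE, R=charlie -> take RIGHT -> charlie
i=7: L=bravo, R=golf=BASE -> take LEFT -> bravo
Conflict count: 0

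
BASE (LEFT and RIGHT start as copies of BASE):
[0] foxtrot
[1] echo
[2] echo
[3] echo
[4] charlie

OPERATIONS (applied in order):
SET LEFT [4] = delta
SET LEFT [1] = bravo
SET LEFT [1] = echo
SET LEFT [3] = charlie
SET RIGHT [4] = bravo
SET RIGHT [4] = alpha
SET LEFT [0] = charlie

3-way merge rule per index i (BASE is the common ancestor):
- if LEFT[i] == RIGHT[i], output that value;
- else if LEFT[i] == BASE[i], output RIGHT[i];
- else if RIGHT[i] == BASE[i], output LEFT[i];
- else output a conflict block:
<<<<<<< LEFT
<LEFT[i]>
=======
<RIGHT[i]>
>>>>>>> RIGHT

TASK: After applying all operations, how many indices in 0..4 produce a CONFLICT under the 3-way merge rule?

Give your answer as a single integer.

Answer: 1

Derivation:
Final LEFT:  [charlie, echo, echo, charlie, delta]
Final RIGHT: [foxtrot, echo, echo, echo, alpha]
i=0: L=charlie, R=foxtrot=BASE -> take LEFT -> charlie
i=1: L=echo R=echo -> agree -> echo
i=2: L=echo R=echo -> agree -> echo
i=3: L=charlie, R=echo=BASE -> take LEFT -> charlie
i=4: BASE=charlie L=delta R=alpha all differ -> CONFLICT
Conflict count: 1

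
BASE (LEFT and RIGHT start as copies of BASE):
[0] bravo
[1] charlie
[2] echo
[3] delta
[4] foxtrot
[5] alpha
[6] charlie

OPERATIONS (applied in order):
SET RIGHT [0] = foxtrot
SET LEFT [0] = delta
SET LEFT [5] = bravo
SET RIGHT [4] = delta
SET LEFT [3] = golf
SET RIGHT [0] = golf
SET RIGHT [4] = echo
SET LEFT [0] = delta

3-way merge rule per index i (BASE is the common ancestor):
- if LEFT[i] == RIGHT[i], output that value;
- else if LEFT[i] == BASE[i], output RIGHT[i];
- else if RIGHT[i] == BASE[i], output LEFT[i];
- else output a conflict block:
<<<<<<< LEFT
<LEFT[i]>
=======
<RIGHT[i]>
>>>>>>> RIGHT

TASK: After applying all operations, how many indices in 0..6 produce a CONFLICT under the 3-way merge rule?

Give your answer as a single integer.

Final LEFT:  [delta, charlie, echo, golf, foxtrot, bravo, charlie]
Final RIGHT: [golf, charlie, echo, delta, echo, alpha, charlie]
i=0: BASE=bravo L=delta R=golf all differ -> CONFLICT
i=1: L=charlie R=charlie -> agree -> charlie
i=2: L=echo R=echo -> agree -> echo
i=3: L=golf, R=delta=BASE -> take LEFT -> golf
i=4: L=foxtrot=BASE, R=echo -> take RIGHT -> echo
i=5: L=bravo, R=alpha=BASE -> take LEFT -> bravo
i=6: L=charlie R=charlie -> agree -> charlie
Conflict count: 1

Answer: 1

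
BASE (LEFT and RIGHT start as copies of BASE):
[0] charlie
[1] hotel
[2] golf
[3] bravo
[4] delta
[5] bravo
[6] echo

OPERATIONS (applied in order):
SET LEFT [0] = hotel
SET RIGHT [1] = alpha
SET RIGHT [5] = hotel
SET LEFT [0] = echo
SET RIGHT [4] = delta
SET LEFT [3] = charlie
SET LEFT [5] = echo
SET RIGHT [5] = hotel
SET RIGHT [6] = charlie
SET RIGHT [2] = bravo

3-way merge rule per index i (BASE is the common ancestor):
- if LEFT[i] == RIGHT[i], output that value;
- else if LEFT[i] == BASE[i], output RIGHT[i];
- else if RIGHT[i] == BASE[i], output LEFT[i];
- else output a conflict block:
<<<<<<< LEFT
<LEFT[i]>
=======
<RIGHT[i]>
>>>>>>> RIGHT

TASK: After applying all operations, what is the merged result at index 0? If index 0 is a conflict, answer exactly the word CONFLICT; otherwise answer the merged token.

Answer: echo

Derivation:
Final LEFT:  [echo, hotel, golf, charlie, delta, echo, echo]
Final RIGHT: [charlie, alpha, bravo, bravo, delta, hotel, charlie]
i=0: L=echo, R=charlie=BASE -> take LEFT -> echo
i=1: L=hotel=BASE, R=alpha -> take RIGHT -> alpha
i=2: L=golf=BASE, R=bravo -> take RIGHT -> bravo
i=3: L=charlie, R=bravo=BASE -> take LEFT -> charlie
i=4: L=delta R=delta -> agree -> delta
i=5: BASE=bravo L=echo R=hotel all differ -> CONFLICT
i=6: L=echo=BASE, R=charlie -> take RIGHT -> charlie
Index 0 -> echo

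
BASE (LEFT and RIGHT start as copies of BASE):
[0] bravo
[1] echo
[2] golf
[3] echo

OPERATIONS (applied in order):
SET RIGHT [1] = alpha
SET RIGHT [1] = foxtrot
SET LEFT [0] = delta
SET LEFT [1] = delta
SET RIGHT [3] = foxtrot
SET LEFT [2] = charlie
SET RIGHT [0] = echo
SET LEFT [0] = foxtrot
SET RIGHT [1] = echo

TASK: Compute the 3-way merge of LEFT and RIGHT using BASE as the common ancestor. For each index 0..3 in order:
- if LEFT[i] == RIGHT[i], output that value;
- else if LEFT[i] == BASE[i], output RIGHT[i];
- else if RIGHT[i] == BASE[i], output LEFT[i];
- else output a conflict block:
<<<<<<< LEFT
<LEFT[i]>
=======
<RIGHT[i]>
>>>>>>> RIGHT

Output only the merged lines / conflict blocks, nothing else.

Final LEFT:  [foxtrot, delta, charlie, echo]
Final RIGHT: [echo, echo, golf, foxtrot]
i=0: BASE=bravo L=foxtrot R=echo all differ -> CONFLICT
i=1: L=delta, R=echo=BASE -> take LEFT -> delta
i=2: L=charlie, R=golf=BASE -> take LEFT -> charlie
i=3: L=echo=BASE, R=foxtrot -> take RIGHT -> foxtrot

Answer: <<<<<<< LEFT
foxtrot
=======
echo
>>>>>>> RIGHT
delta
charlie
foxtrot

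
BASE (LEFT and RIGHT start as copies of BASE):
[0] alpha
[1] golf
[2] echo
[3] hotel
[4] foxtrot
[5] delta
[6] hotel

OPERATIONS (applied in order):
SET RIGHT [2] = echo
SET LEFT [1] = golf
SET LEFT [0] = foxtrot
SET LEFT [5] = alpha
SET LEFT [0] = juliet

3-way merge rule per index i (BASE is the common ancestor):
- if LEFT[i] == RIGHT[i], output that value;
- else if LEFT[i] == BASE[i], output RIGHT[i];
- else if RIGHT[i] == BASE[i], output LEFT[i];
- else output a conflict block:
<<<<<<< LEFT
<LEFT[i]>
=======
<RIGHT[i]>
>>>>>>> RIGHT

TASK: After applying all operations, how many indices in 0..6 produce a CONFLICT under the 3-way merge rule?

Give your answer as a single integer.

Answer: 0

Derivation:
Final LEFT:  [juliet, golf, echo, hotel, foxtrot, alpha, hotel]
Final RIGHT: [alpha, golf, echo, hotel, foxtrot, delta, hotel]
i=0: L=juliet, R=alpha=BASE -> take LEFT -> juliet
i=1: L=golf R=golf -> agree -> golf
i=2: L=echo R=echo -> agree -> echo
i=3: L=hotel R=hotel -> agree -> hotel
i=4: L=foxtrot R=foxtrot -> agree -> foxtrot
i=5: L=alpha, R=delta=BASE -> take LEFT -> alpha
i=6: L=hotel R=hotel -> agree -> hotel
Conflict count: 0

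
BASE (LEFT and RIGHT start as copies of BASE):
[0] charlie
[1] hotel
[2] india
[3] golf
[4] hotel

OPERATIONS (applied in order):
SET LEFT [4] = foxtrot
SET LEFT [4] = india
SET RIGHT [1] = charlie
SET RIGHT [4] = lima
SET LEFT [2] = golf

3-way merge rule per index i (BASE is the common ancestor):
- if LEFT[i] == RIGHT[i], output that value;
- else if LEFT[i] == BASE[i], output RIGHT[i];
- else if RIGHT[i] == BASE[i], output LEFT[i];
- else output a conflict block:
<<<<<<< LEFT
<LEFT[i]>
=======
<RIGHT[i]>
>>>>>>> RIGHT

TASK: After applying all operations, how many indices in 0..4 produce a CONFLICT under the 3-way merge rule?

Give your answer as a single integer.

Final LEFT:  [charlie, hotel, golf, golf, india]
Final RIGHT: [charlie, charlie, india, golf, lima]
i=0: L=charlie R=charlie -> agree -> charlie
i=1: L=hotel=BASE, R=charlie -> take RIGHT -> charlie
i=2: L=golf, R=india=BASE -> take LEFT -> golf
i=3: L=golf R=golf -> agree -> golf
i=4: BASE=hotel L=india R=lima all differ -> CONFLICT
Conflict count: 1

Answer: 1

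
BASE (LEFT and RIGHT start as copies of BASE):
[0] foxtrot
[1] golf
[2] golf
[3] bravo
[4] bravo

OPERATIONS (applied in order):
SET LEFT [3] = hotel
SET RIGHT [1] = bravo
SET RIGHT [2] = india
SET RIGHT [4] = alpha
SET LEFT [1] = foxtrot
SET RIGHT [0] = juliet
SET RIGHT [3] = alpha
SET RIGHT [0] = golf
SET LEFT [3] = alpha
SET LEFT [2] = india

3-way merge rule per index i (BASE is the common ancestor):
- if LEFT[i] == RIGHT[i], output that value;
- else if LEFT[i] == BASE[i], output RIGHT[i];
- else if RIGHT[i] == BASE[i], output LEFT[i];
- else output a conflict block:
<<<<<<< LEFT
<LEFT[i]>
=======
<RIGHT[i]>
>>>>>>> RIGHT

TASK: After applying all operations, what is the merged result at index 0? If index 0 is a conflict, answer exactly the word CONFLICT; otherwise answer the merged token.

Answer: golf

Derivation:
Final LEFT:  [foxtrot, foxtrot, india, alpha, bravo]
Final RIGHT: [golf, bravo, india, alpha, alpha]
i=0: L=foxtrot=BASE, R=golf -> take RIGHT -> golf
i=1: BASE=golf L=foxtrot R=bravo all differ -> CONFLICT
i=2: L=india R=india -> agree -> india
i=3: L=alpha R=alpha -> agree -> alpha
i=4: L=bravo=BASE, R=alpha -> take RIGHT -> alpha
Index 0 -> golf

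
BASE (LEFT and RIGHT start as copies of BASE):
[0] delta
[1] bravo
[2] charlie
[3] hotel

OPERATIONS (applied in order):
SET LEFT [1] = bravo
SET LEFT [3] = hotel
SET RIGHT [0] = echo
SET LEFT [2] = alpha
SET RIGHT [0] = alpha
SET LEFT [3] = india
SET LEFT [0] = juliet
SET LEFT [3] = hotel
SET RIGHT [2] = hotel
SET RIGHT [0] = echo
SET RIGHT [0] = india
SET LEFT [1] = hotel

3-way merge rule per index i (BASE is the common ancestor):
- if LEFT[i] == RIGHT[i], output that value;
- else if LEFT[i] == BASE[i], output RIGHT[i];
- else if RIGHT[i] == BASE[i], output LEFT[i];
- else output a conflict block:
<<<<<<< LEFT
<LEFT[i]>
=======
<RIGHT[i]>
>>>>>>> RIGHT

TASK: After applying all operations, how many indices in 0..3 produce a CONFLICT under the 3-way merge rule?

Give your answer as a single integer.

Answer: 2

Derivation:
Final LEFT:  [juliet, hotel, alpha, hotel]
Final RIGHT: [india, bravo, hotel, hotel]
i=0: BASE=delta L=juliet R=india all differ -> CONFLICT
i=1: L=hotel, R=bravo=BASE -> take LEFT -> hotel
i=2: BASE=charlie L=alpha R=hotel all differ -> CONFLICT
i=3: L=hotel R=hotel -> agree -> hotel
Conflict count: 2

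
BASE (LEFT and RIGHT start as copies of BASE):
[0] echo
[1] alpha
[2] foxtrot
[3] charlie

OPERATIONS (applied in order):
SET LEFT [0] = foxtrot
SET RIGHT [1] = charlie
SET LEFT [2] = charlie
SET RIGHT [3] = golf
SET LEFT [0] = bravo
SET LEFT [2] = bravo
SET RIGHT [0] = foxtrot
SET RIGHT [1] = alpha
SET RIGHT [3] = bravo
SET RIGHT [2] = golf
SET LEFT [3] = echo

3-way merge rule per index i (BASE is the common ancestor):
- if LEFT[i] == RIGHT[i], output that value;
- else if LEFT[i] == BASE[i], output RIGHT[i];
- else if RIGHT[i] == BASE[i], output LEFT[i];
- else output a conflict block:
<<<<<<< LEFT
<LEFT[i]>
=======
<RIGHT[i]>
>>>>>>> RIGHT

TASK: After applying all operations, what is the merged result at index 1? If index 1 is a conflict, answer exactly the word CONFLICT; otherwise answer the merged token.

Final LEFT:  [bravo, alpha, bravo, echo]
Final RIGHT: [foxtrot, alpha, golf, bravo]
i=0: BASE=echo L=bravo R=foxtrot all differ -> CONFLICT
i=1: L=alpha R=alpha -> agree -> alpha
i=2: BASE=foxtrot L=bravo R=golf all differ -> CONFLICT
i=3: BASE=charlie L=echo R=bravo all differ -> CONFLICT
Index 1 -> alpha

Answer: alpha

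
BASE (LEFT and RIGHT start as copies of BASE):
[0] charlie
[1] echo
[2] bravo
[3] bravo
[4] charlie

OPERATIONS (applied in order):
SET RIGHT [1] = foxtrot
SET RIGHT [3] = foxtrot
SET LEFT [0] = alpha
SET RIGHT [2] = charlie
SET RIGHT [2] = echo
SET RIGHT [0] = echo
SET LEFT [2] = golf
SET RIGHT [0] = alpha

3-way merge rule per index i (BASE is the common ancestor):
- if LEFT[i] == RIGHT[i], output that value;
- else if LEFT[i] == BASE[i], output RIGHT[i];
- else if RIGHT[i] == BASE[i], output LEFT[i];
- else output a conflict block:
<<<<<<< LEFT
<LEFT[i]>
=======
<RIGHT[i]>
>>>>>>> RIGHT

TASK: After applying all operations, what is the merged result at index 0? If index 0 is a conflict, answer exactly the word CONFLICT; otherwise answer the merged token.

Final LEFT:  [alpha, echo, golf, bravo, charlie]
Final RIGHT: [alpha, foxtrot, echo, foxtrot, charlie]
i=0: L=alpha R=alpha -> agree -> alpha
i=1: L=echo=BASE, R=foxtrot -> take RIGHT -> foxtrot
i=2: BASE=bravo L=golf R=echo all differ -> CONFLICT
i=3: L=bravo=BASE, R=foxtrot -> take RIGHT -> foxtrot
i=4: L=charlie R=charlie -> agree -> charlie
Index 0 -> alpha

Answer: alpha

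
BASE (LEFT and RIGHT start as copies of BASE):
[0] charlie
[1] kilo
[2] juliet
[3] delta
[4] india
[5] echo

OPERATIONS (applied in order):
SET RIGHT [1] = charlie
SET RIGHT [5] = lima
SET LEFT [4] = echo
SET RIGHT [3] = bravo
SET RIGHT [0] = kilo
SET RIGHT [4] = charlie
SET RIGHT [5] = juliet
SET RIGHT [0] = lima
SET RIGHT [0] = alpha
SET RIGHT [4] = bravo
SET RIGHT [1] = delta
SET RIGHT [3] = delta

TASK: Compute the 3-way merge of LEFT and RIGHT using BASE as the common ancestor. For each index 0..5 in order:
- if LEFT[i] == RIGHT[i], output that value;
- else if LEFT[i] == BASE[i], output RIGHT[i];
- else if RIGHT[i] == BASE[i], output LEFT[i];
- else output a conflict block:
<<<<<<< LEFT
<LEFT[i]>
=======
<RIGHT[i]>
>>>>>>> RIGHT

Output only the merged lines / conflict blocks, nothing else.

Final LEFT:  [charlie, kilo, juliet, delta, echo, echo]
Final RIGHT: [alpha, delta, juliet, delta, bravo, juliet]
i=0: L=charlie=BASE, R=alpha -> take RIGHT -> alpha
i=1: L=kilo=BASE, R=delta -> take RIGHT -> delta
i=2: L=juliet R=juliet -> agree -> juliet
i=3: L=delta R=delta -> agree -> delta
i=4: BASE=india L=echo R=bravo all differ -> CONFLICT
i=5: L=echo=BASE, R=juliet -> take RIGHT -> juliet

Answer: alpha
delta
juliet
delta
<<<<<<< LEFT
echo
=======
bravo
>>>>>>> RIGHT
juliet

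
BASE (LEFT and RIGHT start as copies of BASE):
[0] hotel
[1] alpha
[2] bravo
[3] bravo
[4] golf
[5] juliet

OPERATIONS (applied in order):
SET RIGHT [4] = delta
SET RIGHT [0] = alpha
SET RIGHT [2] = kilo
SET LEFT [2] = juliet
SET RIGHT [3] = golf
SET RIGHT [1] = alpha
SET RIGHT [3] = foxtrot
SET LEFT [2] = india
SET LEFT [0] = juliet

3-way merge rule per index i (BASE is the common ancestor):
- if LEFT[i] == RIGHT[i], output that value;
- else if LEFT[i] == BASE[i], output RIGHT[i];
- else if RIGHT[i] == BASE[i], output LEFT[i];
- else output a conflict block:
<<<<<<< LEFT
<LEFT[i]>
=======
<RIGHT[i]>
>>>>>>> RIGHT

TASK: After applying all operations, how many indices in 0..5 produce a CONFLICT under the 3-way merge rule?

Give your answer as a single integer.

Final LEFT:  [juliet, alpha, india, bravo, golf, juliet]
Final RIGHT: [alpha, alpha, kilo, foxtrot, delta, juliet]
i=0: BASE=hotel L=juliet R=alpha all differ -> CONFLICT
i=1: L=alpha R=alpha -> agree -> alpha
i=2: BASE=bravo L=india R=kilo all differ -> CONFLICT
i=3: L=bravo=BASE, R=foxtrot -> take RIGHT -> foxtrot
i=4: L=golf=BASE, R=delta -> take RIGHT -> delta
i=5: L=juliet R=juliet -> agree -> juliet
Conflict count: 2

Answer: 2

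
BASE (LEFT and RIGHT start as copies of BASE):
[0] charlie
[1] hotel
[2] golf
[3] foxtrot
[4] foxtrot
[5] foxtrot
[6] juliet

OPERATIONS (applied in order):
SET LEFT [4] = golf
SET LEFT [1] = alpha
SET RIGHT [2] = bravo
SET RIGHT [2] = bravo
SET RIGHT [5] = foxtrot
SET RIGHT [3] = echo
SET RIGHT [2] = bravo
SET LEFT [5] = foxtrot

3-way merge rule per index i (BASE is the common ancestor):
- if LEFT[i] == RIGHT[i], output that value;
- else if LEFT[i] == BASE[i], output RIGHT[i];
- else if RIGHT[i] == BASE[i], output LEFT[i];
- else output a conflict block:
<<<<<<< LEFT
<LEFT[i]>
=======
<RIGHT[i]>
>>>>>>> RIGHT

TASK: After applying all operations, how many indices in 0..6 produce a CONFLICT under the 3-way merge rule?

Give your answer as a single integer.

Final LEFT:  [charlie, alpha, golf, foxtrot, golf, foxtrot, juliet]
Final RIGHT: [charlie, hotel, bravo, echo, foxtrot, foxtrot, juliet]
i=0: L=charlie R=charlie -> agree -> charlie
i=1: L=alpha, R=hotel=BASE -> take LEFT -> alpha
i=2: L=golf=BASE, R=bravo -> take RIGHT -> bravo
i=3: L=foxtrot=BASE, R=echo -> take RIGHT -> echo
i=4: L=golf, R=foxtrot=BASE -> take LEFT -> golf
i=5: L=foxtrot R=foxtrot -> agree -> foxtrot
i=6: L=juliet R=juliet -> agree -> juliet
Conflict count: 0

Answer: 0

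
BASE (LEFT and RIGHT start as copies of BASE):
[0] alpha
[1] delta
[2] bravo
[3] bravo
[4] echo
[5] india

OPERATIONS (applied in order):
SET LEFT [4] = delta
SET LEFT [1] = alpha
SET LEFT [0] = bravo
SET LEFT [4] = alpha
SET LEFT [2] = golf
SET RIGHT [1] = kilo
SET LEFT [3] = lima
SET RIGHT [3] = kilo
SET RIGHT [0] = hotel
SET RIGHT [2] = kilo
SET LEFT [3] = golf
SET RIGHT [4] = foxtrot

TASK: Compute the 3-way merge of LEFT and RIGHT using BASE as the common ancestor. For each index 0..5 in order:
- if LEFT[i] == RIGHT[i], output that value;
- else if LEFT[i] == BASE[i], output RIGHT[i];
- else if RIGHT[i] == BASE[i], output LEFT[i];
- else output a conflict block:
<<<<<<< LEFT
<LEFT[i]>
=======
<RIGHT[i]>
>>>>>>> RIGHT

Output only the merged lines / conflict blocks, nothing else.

Final LEFT:  [bravo, alpha, golf, golf, alpha, india]
Final RIGHT: [hotel, kilo, kilo, kilo, foxtrot, india]
i=0: BASE=alpha L=bravo R=hotel all differ -> CONFLICT
i=1: BASE=delta L=alpha R=kilo all differ -> CONFLICT
i=2: BASE=bravo L=golf R=kilo all differ -> CONFLICT
i=3: BASE=bravo L=golf R=kilo all differ -> CONFLICT
i=4: BASE=echo L=alpha R=foxtrot all differ -> CONFLICT
i=5: L=india R=india -> agree -> india

Answer: <<<<<<< LEFT
bravo
=======
hotel
>>>>>>> RIGHT
<<<<<<< LEFT
alpha
=======
kilo
>>>>>>> RIGHT
<<<<<<< LEFT
golf
=======
kilo
>>>>>>> RIGHT
<<<<<<< LEFT
golf
=======
kilo
>>>>>>> RIGHT
<<<<<<< LEFT
alpha
=======
foxtrot
>>>>>>> RIGHT
india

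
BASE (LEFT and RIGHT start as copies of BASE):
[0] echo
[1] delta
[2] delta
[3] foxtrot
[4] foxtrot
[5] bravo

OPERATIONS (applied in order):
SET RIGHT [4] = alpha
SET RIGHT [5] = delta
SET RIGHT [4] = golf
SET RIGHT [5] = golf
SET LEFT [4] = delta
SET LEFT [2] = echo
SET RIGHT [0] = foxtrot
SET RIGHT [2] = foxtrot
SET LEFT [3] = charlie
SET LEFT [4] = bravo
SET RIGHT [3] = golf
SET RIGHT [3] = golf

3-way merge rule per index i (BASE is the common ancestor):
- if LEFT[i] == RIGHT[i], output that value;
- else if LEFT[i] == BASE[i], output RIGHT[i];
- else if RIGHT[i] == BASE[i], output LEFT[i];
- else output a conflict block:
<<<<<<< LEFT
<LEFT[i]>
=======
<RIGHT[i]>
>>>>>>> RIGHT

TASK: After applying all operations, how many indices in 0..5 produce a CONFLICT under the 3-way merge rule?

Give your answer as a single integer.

Final LEFT:  [echo, delta, echo, charlie, bravo, bravo]
Final RIGHT: [foxtrot, delta, foxtrot, golf, golf, golf]
i=0: L=echo=BASE, R=foxtrot -> take RIGHT -> foxtrot
i=1: L=delta R=delta -> agree -> delta
i=2: BASE=delta L=echo R=foxtrot all differ -> CONFLICT
i=3: BASE=foxtrot L=charlie R=golf all differ -> CONFLICT
i=4: BASE=foxtrot L=bravo R=golf all differ -> CONFLICT
i=5: L=bravo=BASE, R=golf -> take RIGHT -> golf
Conflict count: 3

Answer: 3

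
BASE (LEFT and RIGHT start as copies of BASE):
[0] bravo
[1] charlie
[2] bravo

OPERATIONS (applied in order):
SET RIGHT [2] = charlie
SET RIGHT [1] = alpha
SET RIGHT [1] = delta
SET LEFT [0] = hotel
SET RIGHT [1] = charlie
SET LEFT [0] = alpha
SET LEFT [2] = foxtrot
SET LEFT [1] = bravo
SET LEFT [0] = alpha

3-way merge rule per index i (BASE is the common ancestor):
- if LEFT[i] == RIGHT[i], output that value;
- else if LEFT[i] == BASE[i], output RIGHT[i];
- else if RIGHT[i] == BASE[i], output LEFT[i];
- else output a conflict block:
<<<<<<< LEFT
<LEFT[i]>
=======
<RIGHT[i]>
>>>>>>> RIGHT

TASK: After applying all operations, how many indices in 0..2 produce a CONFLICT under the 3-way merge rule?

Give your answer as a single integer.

Answer: 1

Derivation:
Final LEFT:  [alpha, bravo, foxtrot]
Final RIGHT: [bravo, charlie, charlie]
i=0: L=alpha, R=bravo=BASE -> take LEFT -> alpha
i=1: L=bravo, R=charlie=BASE -> take LEFT -> bravo
i=2: BASE=bravo L=foxtrot R=charlie all differ -> CONFLICT
Conflict count: 1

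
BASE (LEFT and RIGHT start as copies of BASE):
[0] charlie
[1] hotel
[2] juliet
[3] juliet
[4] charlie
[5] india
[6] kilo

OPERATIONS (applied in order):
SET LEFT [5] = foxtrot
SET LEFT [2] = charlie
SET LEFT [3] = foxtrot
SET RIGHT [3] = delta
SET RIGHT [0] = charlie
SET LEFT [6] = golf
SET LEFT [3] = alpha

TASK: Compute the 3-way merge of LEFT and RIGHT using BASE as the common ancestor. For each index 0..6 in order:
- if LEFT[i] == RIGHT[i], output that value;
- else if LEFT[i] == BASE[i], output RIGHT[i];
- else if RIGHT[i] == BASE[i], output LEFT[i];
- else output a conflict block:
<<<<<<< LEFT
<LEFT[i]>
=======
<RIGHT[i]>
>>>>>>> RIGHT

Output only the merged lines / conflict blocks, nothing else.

Answer: charlie
hotel
charlie
<<<<<<< LEFT
alpha
=======
delta
>>>>>>> RIGHT
charlie
foxtrot
golf

Derivation:
Final LEFT:  [charlie, hotel, charlie, alpha, charlie, foxtrot, golf]
Final RIGHT: [charlie, hotel, juliet, delta, charlie, india, kilo]
i=0: L=charlie R=charlie -> agree -> charlie
i=1: L=hotel R=hotel -> agree -> hotel
i=2: L=charlie, R=juliet=BASE -> take LEFT -> charlie
i=3: BASE=juliet L=alpha R=delta all differ -> CONFLICT
i=4: L=charlie R=charlie -> agree -> charlie
i=5: L=foxtrot, R=india=BASE -> take LEFT -> foxtrot
i=6: L=golf, R=kilo=BASE -> take LEFT -> golf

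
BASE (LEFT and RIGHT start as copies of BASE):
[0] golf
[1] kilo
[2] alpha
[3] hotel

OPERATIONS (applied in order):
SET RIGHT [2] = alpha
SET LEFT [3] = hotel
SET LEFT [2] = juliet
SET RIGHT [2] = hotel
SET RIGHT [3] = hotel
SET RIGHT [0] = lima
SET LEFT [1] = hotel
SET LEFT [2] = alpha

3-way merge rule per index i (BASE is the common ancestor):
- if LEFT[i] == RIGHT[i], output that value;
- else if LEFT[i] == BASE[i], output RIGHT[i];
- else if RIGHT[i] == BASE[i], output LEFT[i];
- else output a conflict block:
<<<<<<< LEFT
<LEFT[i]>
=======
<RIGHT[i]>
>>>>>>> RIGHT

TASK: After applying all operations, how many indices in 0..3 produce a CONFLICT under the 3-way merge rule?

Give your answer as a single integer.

Final LEFT:  [golf, hotel, alpha, hotel]
Final RIGHT: [lima, kilo, hotel, hotel]
i=0: L=golf=BASE, R=lima -> take RIGHT -> lima
i=1: L=hotel, R=kilo=BASE -> take LEFT -> hotel
i=2: L=alpha=BASE, R=hotel -> take RIGHT -> hotel
i=3: L=hotel R=hotel -> agree -> hotel
Conflict count: 0

Answer: 0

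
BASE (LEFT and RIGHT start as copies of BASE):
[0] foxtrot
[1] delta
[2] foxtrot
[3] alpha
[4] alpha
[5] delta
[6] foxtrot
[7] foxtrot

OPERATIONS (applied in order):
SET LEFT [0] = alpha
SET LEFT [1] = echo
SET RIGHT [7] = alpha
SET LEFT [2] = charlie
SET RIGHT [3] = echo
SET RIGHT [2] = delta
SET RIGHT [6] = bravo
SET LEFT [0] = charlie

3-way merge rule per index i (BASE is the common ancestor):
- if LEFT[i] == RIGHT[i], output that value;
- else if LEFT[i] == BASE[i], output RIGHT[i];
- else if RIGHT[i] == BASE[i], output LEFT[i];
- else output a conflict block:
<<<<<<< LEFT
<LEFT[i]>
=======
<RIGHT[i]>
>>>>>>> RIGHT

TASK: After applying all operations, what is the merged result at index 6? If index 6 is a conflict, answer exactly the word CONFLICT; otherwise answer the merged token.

Final LEFT:  [charlie, echo, charlie, alpha, alpha, delta, foxtrot, foxtrot]
Final RIGHT: [foxtrot, delta, delta, echo, alpha, delta, bravo, alpha]
i=0: L=charlie, R=foxtrot=BASE -> take LEFT -> charlie
i=1: L=echo, R=delta=BASE -> take LEFT -> echo
i=2: BASE=foxtrot L=charlie R=delta all differ -> CONFLICT
i=3: L=alpha=BASE, R=echo -> take RIGHT -> echo
i=4: L=alpha R=alpha -> agree -> alpha
i=5: L=delta R=delta -> agree -> delta
i=6: L=foxtrot=BASE, R=bravo -> take RIGHT -> bravo
i=7: L=foxtrot=BASE, R=alpha -> take RIGHT -> alpha
Index 6 -> bravo

Answer: bravo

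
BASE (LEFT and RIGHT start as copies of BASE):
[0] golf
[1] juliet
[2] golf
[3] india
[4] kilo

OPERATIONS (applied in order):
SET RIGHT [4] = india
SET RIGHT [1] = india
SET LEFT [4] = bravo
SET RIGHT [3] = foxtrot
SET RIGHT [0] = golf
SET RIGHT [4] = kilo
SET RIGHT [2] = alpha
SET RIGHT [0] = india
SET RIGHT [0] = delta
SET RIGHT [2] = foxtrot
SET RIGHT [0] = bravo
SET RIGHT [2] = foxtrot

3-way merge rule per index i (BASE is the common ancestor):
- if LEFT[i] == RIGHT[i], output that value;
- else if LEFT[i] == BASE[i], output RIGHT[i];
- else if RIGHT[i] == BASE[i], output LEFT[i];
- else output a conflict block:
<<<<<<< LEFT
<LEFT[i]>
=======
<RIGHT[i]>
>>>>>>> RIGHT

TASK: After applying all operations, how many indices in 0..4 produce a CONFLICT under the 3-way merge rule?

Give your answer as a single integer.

Answer: 0

Derivation:
Final LEFT:  [golf, juliet, golf, india, bravo]
Final RIGHT: [bravo, india, foxtrot, foxtrot, kilo]
i=0: L=golf=BASE, R=bravo -> take RIGHT -> bravo
i=1: L=juliet=BASE, R=india -> take RIGHT -> india
i=2: L=golf=BASE, R=foxtrot -> take RIGHT -> foxtrot
i=3: L=india=BASE, R=foxtrot -> take RIGHT -> foxtrot
i=4: L=bravo, R=kilo=BASE -> take LEFT -> bravo
Conflict count: 0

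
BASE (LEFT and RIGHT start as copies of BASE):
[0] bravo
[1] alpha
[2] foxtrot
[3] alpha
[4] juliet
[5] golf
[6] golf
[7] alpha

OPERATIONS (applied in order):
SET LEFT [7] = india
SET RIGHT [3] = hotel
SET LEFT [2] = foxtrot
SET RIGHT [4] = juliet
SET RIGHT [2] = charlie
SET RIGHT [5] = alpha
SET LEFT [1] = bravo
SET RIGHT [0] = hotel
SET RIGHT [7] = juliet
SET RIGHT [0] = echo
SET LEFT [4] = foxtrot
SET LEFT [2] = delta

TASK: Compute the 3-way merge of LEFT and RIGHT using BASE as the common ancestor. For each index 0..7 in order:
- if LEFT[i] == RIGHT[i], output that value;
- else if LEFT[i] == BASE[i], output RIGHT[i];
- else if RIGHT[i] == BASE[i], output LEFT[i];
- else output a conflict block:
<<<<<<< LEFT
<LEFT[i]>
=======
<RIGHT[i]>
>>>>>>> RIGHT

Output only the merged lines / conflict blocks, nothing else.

Answer: echo
bravo
<<<<<<< LEFT
delta
=======
charlie
>>>>>>> RIGHT
hotel
foxtrot
alpha
golf
<<<<<<< LEFT
india
=======
juliet
>>>>>>> RIGHT

Derivation:
Final LEFT:  [bravo, bravo, delta, alpha, foxtrot, golf, golf, india]
Final RIGHT: [echo, alpha, charlie, hotel, juliet, alpha, golf, juliet]
i=0: L=bravo=BASE, R=echo -> take RIGHT -> echo
i=1: L=bravo, R=alpha=BASE -> take LEFT -> bravo
i=2: BASE=foxtrot L=delta R=charlie all differ -> CONFLICT
i=3: L=alpha=BASE, R=hotel -> take RIGHT -> hotel
i=4: L=foxtrot, R=juliet=BASE -> take LEFT -> foxtrot
i=5: L=golf=BASE, R=alpha -> take RIGHT -> alpha
i=6: L=golf R=golf -> agree -> golf
i=7: BASE=alpha L=india R=juliet all differ -> CONFLICT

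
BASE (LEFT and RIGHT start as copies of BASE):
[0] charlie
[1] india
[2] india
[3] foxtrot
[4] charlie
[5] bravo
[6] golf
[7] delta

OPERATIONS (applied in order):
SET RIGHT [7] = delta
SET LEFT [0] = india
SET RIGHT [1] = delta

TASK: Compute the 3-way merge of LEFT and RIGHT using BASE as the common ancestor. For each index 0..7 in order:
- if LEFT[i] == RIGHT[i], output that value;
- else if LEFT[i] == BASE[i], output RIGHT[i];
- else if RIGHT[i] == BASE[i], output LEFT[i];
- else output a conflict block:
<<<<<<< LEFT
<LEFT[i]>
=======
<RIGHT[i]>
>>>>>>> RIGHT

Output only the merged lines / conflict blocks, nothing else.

Answer: india
delta
india
foxtrot
charlie
bravo
golf
delta

Derivation:
Final LEFT:  [india, india, india, foxtrot, charlie, bravo, golf, delta]
Final RIGHT: [charlie, delta, india, foxtrot, charlie, bravo, golf, delta]
i=0: L=india, R=charlie=BASE -> take LEFT -> india
i=1: L=india=BASE, R=delta -> take RIGHT -> delta
i=2: L=india R=india -> agree -> india
i=3: L=foxtrot R=foxtrot -> agree -> foxtrot
i=4: L=charlie R=charlie -> agree -> charlie
i=5: L=bravo R=bravo -> agree -> bravo
i=6: L=golf R=golf -> agree -> golf
i=7: L=delta R=delta -> agree -> delta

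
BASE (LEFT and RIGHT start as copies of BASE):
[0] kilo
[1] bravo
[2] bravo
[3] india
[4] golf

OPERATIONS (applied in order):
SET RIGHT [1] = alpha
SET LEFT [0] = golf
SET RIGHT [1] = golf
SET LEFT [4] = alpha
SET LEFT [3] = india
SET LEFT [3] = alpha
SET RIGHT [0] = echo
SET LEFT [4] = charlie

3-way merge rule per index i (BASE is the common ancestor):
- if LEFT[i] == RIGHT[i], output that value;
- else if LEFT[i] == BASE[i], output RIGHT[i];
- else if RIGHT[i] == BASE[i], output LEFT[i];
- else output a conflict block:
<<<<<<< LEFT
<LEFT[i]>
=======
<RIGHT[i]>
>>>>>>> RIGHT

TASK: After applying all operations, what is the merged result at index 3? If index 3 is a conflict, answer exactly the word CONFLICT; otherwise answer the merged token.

Answer: alpha

Derivation:
Final LEFT:  [golf, bravo, bravo, alpha, charlie]
Final RIGHT: [echo, golf, bravo, india, golf]
i=0: BASE=kilo L=golf R=echo all differ -> CONFLICT
i=1: L=bravo=BASE, R=golf -> take RIGHT -> golf
i=2: L=bravo R=bravo -> agree -> bravo
i=3: L=alpha, R=india=BASE -> take LEFT -> alpha
i=4: L=charlie, R=golf=BASE -> take LEFT -> charlie
Index 3 -> alpha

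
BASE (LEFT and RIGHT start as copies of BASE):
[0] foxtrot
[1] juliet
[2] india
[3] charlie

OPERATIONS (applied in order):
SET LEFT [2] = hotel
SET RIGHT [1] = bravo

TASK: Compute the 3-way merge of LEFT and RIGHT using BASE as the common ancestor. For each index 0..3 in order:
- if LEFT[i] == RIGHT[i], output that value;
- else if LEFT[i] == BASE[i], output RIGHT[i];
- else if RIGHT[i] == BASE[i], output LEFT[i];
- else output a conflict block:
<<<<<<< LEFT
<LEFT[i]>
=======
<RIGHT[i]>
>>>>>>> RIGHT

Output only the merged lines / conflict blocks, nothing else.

Final LEFT:  [foxtrot, juliet, hotel, charlie]
Final RIGHT: [foxtrot, bravo, india, charlie]
i=0: L=foxtrot R=foxtrot -> agree -> foxtrot
i=1: L=juliet=BASE, R=bravo -> take RIGHT -> bravo
i=2: L=hotel, R=india=BASE -> take LEFT -> hotel
i=3: L=charlie R=charlie -> agree -> charlie

Answer: foxtrot
bravo
hotel
charlie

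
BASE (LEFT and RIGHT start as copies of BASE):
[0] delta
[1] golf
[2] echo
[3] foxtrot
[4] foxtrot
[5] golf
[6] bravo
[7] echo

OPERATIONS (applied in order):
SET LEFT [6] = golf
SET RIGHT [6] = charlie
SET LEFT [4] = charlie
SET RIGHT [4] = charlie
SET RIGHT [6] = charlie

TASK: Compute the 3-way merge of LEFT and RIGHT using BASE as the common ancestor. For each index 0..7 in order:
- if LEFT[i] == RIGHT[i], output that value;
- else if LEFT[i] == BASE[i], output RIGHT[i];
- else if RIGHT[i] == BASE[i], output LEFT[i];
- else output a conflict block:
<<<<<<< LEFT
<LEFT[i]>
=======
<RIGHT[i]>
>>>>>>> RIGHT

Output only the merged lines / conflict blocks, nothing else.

Answer: delta
golf
echo
foxtrot
charlie
golf
<<<<<<< LEFT
golf
=======
charlie
>>>>>>> RIGHT
echo

Derivation:
Final LEFT:  [delta, golf, echo, foxtrot, charlie, golf, golf, echo]
Final RIGHT: [delta, golf, echo, foxtrot, charlie, golf, charlie, echo]
i=0: L=delta R=delta -> agree -> delta
i=1: L=golf R=golf -> agree -> golf
i=2: L=echo R=echo -> agree -> echo
i=3: L=foxtrot R=foxtrot -> agree -> foxtrot
i=4: L=charlie R=charlie -> agree -> charlie
i=5: L=golf R=golf -> agree -> golf
i=6: BASE=bravo L=golf R=charlie all differ -> CONFLICT
i=7: L=echo R=echo -> agree -> echo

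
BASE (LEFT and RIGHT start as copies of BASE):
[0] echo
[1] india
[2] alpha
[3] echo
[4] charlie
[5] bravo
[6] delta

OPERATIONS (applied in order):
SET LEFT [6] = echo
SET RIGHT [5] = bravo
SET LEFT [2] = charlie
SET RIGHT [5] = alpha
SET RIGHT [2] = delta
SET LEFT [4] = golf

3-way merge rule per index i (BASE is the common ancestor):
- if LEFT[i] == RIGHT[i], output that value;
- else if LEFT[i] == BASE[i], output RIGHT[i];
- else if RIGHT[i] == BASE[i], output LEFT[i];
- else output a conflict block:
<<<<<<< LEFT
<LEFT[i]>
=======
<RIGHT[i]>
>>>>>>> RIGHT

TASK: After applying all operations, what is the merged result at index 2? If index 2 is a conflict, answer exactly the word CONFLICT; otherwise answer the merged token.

Final LEFT:  [echo, india, charlie, echo, golf, bravo, echo]
Final RIGHT: [echo, india, delta, echo, charlie, alpha, delta]
i=0: L=echo R=echo -> agree -> echo
i=1: L=india R=india -> agree -> india
i=2: BASE=alpha L=charlie R=delta all differ -> CONFLICT
i=3: L=echo R=echo -> agree -> echo
i=4: L=golf, R=charlie=BASE -> take LEFT -> golf
i=5: L=bravo=BASE, R=alpha -> take RIGHT -> alpha
i=6: L=echo, R=delta=BASE -> take LEFT -> echo
Index 2 -> CONFLICT

Answer: CONFLICT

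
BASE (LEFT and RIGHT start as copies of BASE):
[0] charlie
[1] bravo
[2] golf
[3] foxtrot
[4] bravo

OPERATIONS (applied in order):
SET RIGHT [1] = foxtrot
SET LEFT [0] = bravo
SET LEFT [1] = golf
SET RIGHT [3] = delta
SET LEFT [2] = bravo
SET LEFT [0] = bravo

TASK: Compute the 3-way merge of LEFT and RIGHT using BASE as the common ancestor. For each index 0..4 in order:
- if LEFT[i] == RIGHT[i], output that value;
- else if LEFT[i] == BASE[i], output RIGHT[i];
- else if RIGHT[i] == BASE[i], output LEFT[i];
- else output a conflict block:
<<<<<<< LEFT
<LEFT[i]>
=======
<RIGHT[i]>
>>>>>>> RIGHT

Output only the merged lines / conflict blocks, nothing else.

Answer: bravo
<<<<<<< LEFT
golf
=======
foxtrot
>>>>>>> RIGHT
bravo
delta
bravo

Derivation:
Final LEFT:  [bravo, golf, bravo, foxtrot, bravo]
Final RIGHT: [charlie, foxtrot, golf, delta, bravo]
i=0: L=bravo, R=charlie=BASE -> take LEFT -> bravo
i=1: BASE=bravo L=golf R=foxtrot all differ -> CONFLICT
i=2: L=bravo, R=golf=BASE -> take LEFT -> bravo
i=3: L=foxtrot=BASE, R=delta -> take RIGHT -> delta
i=4: L=bravo R=bravo -> agree -> bravo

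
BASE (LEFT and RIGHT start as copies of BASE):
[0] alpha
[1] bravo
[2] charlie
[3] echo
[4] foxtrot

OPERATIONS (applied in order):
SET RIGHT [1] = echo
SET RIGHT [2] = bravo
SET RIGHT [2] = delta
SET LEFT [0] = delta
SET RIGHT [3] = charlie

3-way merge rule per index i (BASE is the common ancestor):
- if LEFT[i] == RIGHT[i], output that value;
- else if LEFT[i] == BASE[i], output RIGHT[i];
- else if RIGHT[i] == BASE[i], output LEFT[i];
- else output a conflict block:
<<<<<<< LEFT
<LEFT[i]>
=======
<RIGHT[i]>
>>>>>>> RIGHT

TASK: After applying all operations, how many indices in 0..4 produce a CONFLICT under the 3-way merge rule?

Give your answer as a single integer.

Answer: 0

Derivation:
Final LEFT:  [delta, bravo, charlie, echo, foxtrot]
Final RIGHT: [alpha, echo, delta, charlie, foxtrot]
i=0: L=delta, R=alpha=BASE -> take LEFT -> delta
i=1: L=bravo=BASE, R=echo -> take RIGHT -> echo
i=2: L=charlie=BASE, R=delta -> take RIGHT -> delta
i=3: L=echo=BASE, R=charlie -> take RIGHT -> charlie
i=4: L=foxtrot R=foxtrot -> agree -> foxtrot
Conflict count: 0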